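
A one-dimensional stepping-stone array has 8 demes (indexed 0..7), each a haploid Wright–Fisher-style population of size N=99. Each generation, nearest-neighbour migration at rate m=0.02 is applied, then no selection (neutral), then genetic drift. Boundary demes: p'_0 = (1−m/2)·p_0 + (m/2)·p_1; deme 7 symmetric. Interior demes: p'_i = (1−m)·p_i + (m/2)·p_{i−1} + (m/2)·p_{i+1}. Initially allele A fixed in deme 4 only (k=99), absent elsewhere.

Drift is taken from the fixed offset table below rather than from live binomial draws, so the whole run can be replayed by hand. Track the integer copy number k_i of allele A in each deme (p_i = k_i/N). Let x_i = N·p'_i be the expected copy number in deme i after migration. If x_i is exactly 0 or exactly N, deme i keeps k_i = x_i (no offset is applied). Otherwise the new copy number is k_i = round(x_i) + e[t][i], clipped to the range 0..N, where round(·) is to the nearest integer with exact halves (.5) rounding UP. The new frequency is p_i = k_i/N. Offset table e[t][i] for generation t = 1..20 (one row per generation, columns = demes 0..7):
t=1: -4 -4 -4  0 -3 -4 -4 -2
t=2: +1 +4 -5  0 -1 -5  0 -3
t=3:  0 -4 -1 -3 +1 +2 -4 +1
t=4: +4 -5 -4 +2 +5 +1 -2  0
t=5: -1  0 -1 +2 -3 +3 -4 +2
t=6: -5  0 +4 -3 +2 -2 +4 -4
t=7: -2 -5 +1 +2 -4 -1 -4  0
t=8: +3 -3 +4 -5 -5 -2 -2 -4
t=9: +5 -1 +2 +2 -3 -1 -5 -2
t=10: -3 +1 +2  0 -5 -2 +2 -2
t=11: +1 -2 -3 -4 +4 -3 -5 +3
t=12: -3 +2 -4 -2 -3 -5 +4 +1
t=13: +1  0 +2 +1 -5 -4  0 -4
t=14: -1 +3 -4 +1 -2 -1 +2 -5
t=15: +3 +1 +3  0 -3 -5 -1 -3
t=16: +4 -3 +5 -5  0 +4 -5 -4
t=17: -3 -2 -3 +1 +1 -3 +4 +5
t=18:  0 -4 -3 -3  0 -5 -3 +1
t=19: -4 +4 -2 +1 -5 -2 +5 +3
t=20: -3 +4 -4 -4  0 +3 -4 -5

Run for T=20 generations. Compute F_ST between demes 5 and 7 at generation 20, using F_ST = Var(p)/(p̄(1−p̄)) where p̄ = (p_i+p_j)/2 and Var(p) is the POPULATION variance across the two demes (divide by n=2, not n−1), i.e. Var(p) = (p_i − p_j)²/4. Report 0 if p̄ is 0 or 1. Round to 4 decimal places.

0.0206

t=0: k=[0 0 0 0 99 0 0 0]
t=1: x=[0.0000 0.0000 0.0000 0.9900 97.0200 0.9900 0.0000 0.0000] k=[0 0 0 1 94 0 0 0]
t=2: x=[0.0000 0.0000 0.0100 1.9200 92.1300 0.9400 0.0000 0.0000] k=[0 0 0 2 91 0 0 0]
t=3: x=[0.0000 0.0000 0.0200 2.8700 89.2000 0.9100 0.0000 0.0000] k=[0 0 0 0 90 3 0 0]
t=4: x=[0.0000 0.0000 0.0000 0.9000 88.2300 3.8400 0.0300 0.0000] k=[0 0 0 3 93 5 0 0]
t=5: x=[0.0000 0.0000 0.0300 3.8700 91.2200 5.8300 0.0500 0.0000] k=[0 0 0 6 88 9 0 0]
t=6: x=[0.0000 0.0000 0.0600 6.7600 86.3900 9.7000 0.0900 0.0000] k=[0 0 4 4 88 8 4 0]
t=7: x=[0.0000 0.0400 3.9600 4.8400 86.3600 8.7600 4.0000 0.0400] k=[0 0 5 7 82 8 0 0]
t=8: x=[0.0000 0.0500 4.9700 7.7300 80.5100 8.6600 0.0800 0.0000] k=[0 0 9 3 76 7 0 0]
t=9: x=[0.0000 0.0900 8.8500 3.7900 74.5800 7.6200 0.0700 0.0000] k=[0 0 11 6 72 7 0 0]
t=10: x=[0.0000 0.1100 10.8400 6.7100 70.6900 7.5800 0.0700 0.0000] k=[0 1 13 7 66 6 2 0]
t=11: x=[0.0100 1.1100 12.8200 7.6500 64.8100 6.5600 2.0200 0.0200] k=[1 0 10 4 69 4 0 3]
t=12: x=[0.9900 0.1100 9.8400 4.7100 67.7000 4.6100 0.0700 2.9700] k=[0 2 6 3 65 0 4 4]
t=13: x=[0.0200 2.0200 5.9300 3.6500 63.7300 0.6900 3.9600 4.0000] k=[1 2 8 5 59 0 4 0]
t=14: x=[1.0100 2.0500 7.9100 5.5700 57.8700 0.6300 3.9200 0.0400] k=[0 5 4 7 56 0 6 0]
t=15: x=[0.0500 4.9400 4.0400 7.4600 54.9500 0.6200 5.8800 0.0600] k=[3 6 7 7 52 0 5 0]
t=16: x=[3.0300 5.9800 6.9900 7.4500 51.0300 0.5700 4.9000 0.0500] k=[7 3 12 2 51 5 0 0]
t=17: x=[6.9600 3.1300 11.8100 2.5900 50.0500 5.4100 0.0500 0.0000] k=[4 1 9 4 51 2 4 0]
t=18: x=[3.9700 1.1100 8.8700 4.5200 50.0400 2.5100 3.9400 0.0400] k=[4 0 6 2 50 0 1 1]
t=19: x=[3.9600 0.1000 5.9000 2.5200 49.0200 0.5100 0.9900 1.0000] k=[0 4 4 4 44 0 6 4]
t=20: x=[0.0400 3.9600 4.0000 4.4000 43.1600 0.5000 5.9200 4.0200] k=[0 8 0 0 43 4 2 0]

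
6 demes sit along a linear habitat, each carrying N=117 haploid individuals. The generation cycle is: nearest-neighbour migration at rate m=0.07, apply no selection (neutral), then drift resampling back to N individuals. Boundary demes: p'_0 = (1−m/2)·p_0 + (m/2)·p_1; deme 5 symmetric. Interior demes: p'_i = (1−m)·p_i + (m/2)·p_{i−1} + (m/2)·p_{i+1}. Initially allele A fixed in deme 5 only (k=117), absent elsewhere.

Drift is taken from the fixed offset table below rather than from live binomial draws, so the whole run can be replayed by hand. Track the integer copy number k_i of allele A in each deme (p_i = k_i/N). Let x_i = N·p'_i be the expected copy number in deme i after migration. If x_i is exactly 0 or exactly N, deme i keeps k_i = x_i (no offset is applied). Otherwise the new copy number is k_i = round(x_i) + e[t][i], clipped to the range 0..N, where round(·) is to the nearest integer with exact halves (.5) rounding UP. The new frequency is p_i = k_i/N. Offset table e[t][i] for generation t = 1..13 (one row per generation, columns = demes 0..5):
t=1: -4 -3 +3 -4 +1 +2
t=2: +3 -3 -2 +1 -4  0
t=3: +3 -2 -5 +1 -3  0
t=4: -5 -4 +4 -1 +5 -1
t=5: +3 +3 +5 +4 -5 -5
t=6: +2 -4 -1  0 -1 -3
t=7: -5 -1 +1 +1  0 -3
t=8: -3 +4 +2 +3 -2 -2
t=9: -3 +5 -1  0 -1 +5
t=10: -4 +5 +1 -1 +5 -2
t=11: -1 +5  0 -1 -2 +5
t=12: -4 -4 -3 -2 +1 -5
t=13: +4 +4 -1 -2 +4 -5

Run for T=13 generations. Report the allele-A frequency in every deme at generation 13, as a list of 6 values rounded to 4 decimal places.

t=0: k=[0 0 0 0 0 117]
t=1: x=[0.0000 0.0000 0.0000 0.0000 4.0950 112.9050] k=[0 0 0 0 5 115]
t=2: x=[0.0000 0.0000 0.0000 0.1750 8.6750 111.1500] k=[0 0 0 1 5 111]
t=3: x=[0.0000 0.0000 0.0350 1.1050 8.5700 107.2900] k=[0 0 0 2 6 107]
t=4: x=[0.0000 0.0000 0.0700 2.0700 9.3950 103.4650] k=[0 0 4 1 14 102]
t=5: x=[0.0000 0.1400 3.7550 1.5600 16.6250 98.9200] k=[0 3 9 6 12 94]
t=6: x=[0.1050 3.1050 8.6850 6.3150 14.6600 91.1300] k=[2 0 8 6 14 88]
t=7: x=[1.9300 0.3500 7.6500 6.3500 16.3100 85.4100] k=[0 0 9 7 16 82]
t=8: x=[0.0000 0.3150 8.6150 7.3850 17.9950 79.6900] k=[0 4 11 10 16 78]
t=9: x=[0.1400 4.1050 10.7200 10.2450 17.9600 75.8300] k=[0 9 10 10 17 81]
t=10: x=[0.3150 8.7200 9.9650 10.2450 18.9950 78.7600] k=[0 14 11 9 24 77]
t=11: x=[0.4900 13.4050 11.0350 9.5950 25.3300 75.1450] k=[0 18 11 9 23 80]
t=12: x=[0.6300 17.1250 11.1750 9.5600 24.5050 78.0050] k=[0 13 8 8 26 73]
t=13: x=[0.4550 12.3700 8.1750 8.6300 27.0150 71.3550] k=[4 16 7 7 31 66]

[0.0342, 0.1368, 0.0598, 0.0598, 0.2650, 0.5641]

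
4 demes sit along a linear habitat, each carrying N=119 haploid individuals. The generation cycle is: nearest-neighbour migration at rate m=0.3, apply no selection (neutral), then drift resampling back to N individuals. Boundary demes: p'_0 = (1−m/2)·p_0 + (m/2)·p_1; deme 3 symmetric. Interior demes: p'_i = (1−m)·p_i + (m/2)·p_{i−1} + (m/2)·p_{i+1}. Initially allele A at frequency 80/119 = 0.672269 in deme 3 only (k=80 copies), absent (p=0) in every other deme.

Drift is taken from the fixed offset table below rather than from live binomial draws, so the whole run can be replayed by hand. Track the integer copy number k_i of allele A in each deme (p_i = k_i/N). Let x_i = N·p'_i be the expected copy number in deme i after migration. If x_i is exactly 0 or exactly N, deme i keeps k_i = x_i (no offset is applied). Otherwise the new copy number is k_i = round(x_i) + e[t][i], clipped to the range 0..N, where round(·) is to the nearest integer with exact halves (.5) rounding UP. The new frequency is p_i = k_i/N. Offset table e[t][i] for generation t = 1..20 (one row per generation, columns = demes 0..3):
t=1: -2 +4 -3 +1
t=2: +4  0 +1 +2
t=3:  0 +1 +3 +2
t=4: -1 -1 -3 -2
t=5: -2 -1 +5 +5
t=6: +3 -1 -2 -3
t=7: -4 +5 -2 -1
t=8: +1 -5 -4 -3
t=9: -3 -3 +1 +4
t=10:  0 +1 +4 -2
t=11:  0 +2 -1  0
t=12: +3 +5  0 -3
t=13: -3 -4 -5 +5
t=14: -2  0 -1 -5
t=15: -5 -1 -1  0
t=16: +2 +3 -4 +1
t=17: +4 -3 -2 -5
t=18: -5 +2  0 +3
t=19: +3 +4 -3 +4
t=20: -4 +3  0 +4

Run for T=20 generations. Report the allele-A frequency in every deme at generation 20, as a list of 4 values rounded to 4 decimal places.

t=0: k=[0 0 0 80]
t=1: x=[0.0000 0.0000 12.0000 68.0000] k=[0 0 9 69]
t=2: x=[0.0000 1.3500 16.6500 60.0000] k=[0 1 18 62]
t=3: x=[0.1500 3.4000 22.0500 55.4000] k=[0 4 25 57]
t=4: x=[0.6000 6.5500 26.6500 52.2000] k=[0 6 24 50]
t=5: x=[0.9000 7.8000 25.2000 46.1000] k=[0 7 30 51]
t=6: x=[1.0500 9.4000 29.7000 47.8500] k=[4 8 28 45]
t=7: x=[4.6000 10.4000 27.5500 42.4500] k=[1 15 26 41]
t=8: x=[3.1000 14.5500 26.6000 38.7500] k=[4 10 23 36]
t=9: x=[4.9000 11.0500 23.0000 34.0500] k=[2 8 24 38]
t=10: x=[2.9000 9.5000 23.7000 35.9000] k=[3 11 28 34]
t=11: x=[4.2000 12.3500 26.3500 33.1000] k=[4 14 25 33]
t=12: x=[5.5000 14.1500 24.5500 31.8000] k=[9 19 25 29]
t=13: x=[10.5000 18.4000 24.7000 28.4000] k=[8 14 20 33]
t=14: x=[8.9000 14.0000 21.0500 31.0500] k=[7 14 20 26]
t=15: x=[8.0500 13.8500 20.0000 25.1000] k=[3 13 19 25]
t=16: x=[4.5000 12.4000 19.0000 24.1000] k=[7 15 15 25]
t=17: x=[8.2000 13.8000 16.5000 23.5000] k=[12 11 15 19]
t=18: x=[11.8500 11.7500 15.0000 18.4000] k=[7 14 15 21]
t=19: x=[8.0500 13.1000 15.7500 20.1000] k=[11 17 13 24]
t=20: x=[11.9000 15.5000 15.2500 22.3500] k=[8 19 15 26]

[0.0672, 0.1597, 0.1261, 0.2185]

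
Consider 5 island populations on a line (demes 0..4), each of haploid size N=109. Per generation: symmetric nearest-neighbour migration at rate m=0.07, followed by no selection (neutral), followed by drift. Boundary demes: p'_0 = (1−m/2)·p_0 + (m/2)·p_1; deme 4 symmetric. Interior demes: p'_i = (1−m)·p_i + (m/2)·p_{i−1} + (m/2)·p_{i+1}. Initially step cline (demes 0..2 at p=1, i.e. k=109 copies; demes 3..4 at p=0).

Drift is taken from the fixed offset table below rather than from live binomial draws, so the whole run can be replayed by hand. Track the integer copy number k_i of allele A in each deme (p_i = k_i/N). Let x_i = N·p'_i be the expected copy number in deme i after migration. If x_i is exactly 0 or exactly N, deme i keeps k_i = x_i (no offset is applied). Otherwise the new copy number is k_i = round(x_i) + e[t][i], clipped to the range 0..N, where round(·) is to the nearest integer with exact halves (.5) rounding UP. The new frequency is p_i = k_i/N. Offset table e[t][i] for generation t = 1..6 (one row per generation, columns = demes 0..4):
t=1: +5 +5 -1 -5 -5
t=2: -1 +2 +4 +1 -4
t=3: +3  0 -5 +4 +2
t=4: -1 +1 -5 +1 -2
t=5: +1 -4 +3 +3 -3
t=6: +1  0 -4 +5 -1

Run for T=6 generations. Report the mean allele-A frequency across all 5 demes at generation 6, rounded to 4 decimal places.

t=0: k=[109 109 109 0 0]
t=1: x=[109.0000 109.0000 105.1850 3.8150 0.0000] k=[109 109 104 0 0]
t=2: x=[109.0000 108.8250 100.5350 3.6400 0.0000] k=[109 109 105 5 0]
t=3: x=[109.0000 108.8600 101.6400 8.3250 0.1750] k=[109 109 97 12 2]
t=4: x=[109.0000 108.5800 94.4450 14.6250 2.3500] k=[109 109 89 16 0]
t=5: x=[109.0000 108.3000 87.1450 17.9950 0.5600] k=[109 104 90 21 0]
t=6: x=[108.8250 103.6850 88.0750 22.6800 0.7350] k=[109 104 84 28 0]

0.5963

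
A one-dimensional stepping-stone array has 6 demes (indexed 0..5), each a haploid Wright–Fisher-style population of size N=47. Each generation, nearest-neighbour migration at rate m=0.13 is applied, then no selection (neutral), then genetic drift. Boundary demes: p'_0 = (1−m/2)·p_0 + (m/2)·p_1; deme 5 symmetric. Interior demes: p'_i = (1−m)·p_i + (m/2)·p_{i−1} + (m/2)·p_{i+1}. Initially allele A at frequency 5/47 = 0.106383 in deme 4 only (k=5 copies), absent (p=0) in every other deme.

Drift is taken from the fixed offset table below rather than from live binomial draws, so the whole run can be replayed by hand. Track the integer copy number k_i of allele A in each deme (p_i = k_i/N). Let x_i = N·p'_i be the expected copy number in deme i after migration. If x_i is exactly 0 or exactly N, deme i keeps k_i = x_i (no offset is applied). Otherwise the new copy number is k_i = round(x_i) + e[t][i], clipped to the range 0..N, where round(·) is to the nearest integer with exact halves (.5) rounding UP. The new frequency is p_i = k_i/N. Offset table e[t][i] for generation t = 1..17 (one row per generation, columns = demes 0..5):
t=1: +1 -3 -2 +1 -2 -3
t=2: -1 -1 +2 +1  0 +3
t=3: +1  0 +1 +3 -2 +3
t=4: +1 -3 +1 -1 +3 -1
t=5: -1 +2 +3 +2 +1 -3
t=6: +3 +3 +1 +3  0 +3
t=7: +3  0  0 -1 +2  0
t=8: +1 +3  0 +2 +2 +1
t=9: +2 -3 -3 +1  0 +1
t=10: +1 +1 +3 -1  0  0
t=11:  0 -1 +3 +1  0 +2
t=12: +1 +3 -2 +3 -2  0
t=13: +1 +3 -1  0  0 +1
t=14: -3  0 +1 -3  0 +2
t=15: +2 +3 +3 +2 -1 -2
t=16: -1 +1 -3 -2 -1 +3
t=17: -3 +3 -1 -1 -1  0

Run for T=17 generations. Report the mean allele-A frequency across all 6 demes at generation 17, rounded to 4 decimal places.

t=0: k=[0 0 0 0 5 0]
t=1: x=[0.0000 0.0000 0.0000 0.3250 4.3500 0.3250] k=[0 0 0 1 2 0]
t=2: x=[0.0000 0.0000 0.0650 1.0000 1.8050 0.1300] k=[0 0 2 2 2 3]
t=3: x=[0.0000 0.1300 1.8700 2.0000 2.0650 2.9350] k=[0 0 3 5 0 6]
t=4: x=[0.0000 0.1950 2.9350 4.5450 0.7150 5.6100] k=[0 0 4 4 4 5]
t=5: x=[0.0000 0.2600 3.7400 4.0000 4.0650 4.9350] k=[0 2 7 6 5 2]
t=6: x=[0.1300 2.1950 6.6100 6.0000 4.8700 2.1950] k=[3 5 8 9 5 5]
t=7: x=[3.1300 5.0650 7.8700 8.6750 5.2600 5.0000] k=[6 5 8 8 7 5]
t=8: x=[5.9350 5.2600 7.8050 7.9350 6.9350 5.1300] k=[7 8 8 10 9 6]
t=9: x=[7.0650 7.9350 8.1300 9.8050 8.8700 6.1950] k=[9 5 5 11 9 7]
t=10: x=[8.7400 5.2600 5.3900 10.4800 9.0000 7.1300] k=[10 6 8 9 9 7]
t=11: x=[9.7400 6.3900 7.9350 8.9350 8.8700 7.1300] k=[10 5 11 10 9 9]
t=12: x=[9.6750 5.7150 10.5450 10.0000 9.0650 9.0000] k=[11 9 9 13 7 9]
t=13: x=[10.8700 9.1300 9.2600 12.3500 7.5200 8.8700] k=[12 12 8 12 8 10]
t=14: x=[12.0000 11.7400 8.5200 11.4800 8.3900 9.8700] k=[9 12 10 8 8 12]
t=15: x=[9.1950 11.6750 10.0000 8.1300 8.2600 11.7400] k=[11 15 13 10 7 10]
t=16: x=[11.2600 14.6100 12.9350 10.0000 7.3900 9.8050] k=[10 16 10 8 6 13]
t=17: x=[10.3900 15.2200 10.2600 8.0000 6.5850 12.5450] k=[7 18 9 7 6 13]

0.2128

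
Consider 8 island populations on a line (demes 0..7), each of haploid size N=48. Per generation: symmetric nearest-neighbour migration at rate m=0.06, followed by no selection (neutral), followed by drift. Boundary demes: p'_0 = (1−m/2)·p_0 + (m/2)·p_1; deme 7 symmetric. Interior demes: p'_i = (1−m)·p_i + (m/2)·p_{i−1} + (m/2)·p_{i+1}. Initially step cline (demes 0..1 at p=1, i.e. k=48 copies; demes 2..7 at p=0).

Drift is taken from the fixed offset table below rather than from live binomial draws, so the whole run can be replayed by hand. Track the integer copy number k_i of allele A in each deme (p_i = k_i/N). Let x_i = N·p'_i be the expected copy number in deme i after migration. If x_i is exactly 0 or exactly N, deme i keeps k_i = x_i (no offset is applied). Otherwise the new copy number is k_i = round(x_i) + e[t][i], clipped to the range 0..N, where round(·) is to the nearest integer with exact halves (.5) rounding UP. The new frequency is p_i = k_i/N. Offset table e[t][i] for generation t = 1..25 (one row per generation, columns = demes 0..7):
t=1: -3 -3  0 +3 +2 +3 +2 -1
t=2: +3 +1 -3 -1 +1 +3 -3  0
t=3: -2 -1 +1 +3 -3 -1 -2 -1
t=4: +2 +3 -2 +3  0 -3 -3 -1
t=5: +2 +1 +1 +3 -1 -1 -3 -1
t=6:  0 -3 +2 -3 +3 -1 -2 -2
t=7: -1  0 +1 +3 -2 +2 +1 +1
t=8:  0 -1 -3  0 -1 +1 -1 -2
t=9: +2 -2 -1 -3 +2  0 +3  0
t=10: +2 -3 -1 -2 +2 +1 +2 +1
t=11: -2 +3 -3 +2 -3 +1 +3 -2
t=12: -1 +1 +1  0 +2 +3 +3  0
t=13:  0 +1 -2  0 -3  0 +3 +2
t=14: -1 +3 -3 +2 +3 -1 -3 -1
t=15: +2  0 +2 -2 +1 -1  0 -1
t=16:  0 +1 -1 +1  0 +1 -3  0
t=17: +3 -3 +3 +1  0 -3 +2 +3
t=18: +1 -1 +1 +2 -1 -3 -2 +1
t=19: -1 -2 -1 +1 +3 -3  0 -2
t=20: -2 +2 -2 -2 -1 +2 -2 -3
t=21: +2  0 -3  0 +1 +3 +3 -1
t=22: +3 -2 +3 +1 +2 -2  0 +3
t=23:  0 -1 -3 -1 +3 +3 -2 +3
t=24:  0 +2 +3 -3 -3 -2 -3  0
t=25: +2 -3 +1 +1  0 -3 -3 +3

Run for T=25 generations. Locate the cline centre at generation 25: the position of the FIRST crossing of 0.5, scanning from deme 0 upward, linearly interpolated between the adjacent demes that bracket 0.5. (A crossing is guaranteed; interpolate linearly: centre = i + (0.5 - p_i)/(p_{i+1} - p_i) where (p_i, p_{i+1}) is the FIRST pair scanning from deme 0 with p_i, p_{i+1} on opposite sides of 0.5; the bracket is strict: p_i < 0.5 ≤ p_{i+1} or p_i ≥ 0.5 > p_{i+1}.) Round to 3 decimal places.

1.143

t=0: k=[48 48 0 0 0 0 0 0]
t=1: x=[48.0000 46.5600 1.4400 0.0000 0.0000 0.0000 0.0000 0.0000] k=[48 44 1 0 0 0 0 0]
t=2: x=[47.8800 42.8300 2.2600 0.0300 0.0000 0.0000 0.0000 0.0000] k=[48 44 0 0 0 0 0 0]
t=3: x=[47.8800 42.8000 1.3200 0.0000 0.0000 0.0000 0.0000 0.0000] k=[46 42 2 0 0 0 0 0]
t=4: x=[45.8800 40.9200 3.1400 0.0600 0.0000 0.0000 0.0000 0.0000] k=[48 44 1 3 0 0 0 0]
t=5: x=[47.8800 42.8300 2.3500 2.8500 0.0900 0.0000 0.0000 0.0000] k=[48 44 3 6 0 0 0 0]
t=6: x=[47.8800 42.8900 4.3200 5.7300 0.1800 0.0000 0.0000 0.0000] k=[48 40 6 3 3 0 0 0]
t=7: x=[47.7600 39.2200 6.9300 3.0900 2.9100 0.0900 0.0000 0.0000] k=[47 39 8 6 1 2 0 0]
t=8: x=[46.7600 38.3100 8.8700 5.9100 1.1800 1.9100 0.0600 0.0000] k=[47 37 6 6 0 3 0 0]
t=9: x=[46.7000 36.3700 6.9300 5.8200 0.2700 2.8200 0.0900 0.0000] k=[48 34 6 3 2 3 3 0]
t=10: x=[47.5800 33.5800 6.7500 3.0600 2.0600 2.9700 2.9100 0.0900] k=[48 31 6 1 4 4 5 1]
t=11: x=[47.4900 30.7600 6.6000 1.2400 3.9100 4.0300 4.8500 1.1200] k=[45 34 4 3 1 5 8 0]
t=12: x=[44.6700 33.4300 4.8700 2.9700 1.1800 4.9700 7.6700 0.2400] k=[44 34 6 3 3 8 11 0]
t=13: x=[43.7000 33.4600 6.7500 3.0900 3.1500 7.9400 10.5800 0.3300] k=[44 34 5 3 0 8 14 2]
t=14: x=[43.7000 33.4300 5.8100 2.9700 0.3300 7.9400 13.4600 2.3600] k=[43 36 3 5 3 7 10 1]
t=15: x=[42.7900 35.2200 4.0500 4.8800 3.1800 6.9700 9.6400 1.2700] k=[45 35 6 3 4 6 10 0]
t=16: x=[44.7000 34.4300 6.7800 3.1200 4.0300 6.0600 9.5800 0.3000] k=[45 35 6 4 4 7 7 0]
t=17: x=[44.7000 34.4300 6.8100 4.0600 4.0900 6.9100 6.7900 0.2100] k=[48 31 10 5 4 4 9 3]
t=18: x=[47.4900 30.8800 10.4800 5.1200 4.0300 4.1500 8.6700 3.1800] k=[48 30 11 7 3 1 7 4]
t=19: x=[47.4600 29.9700 11.4500 7.0000 3.0600 1.2400 6.7300 4.0900] k=[46 28 10 8 6 0 7 2]
t=20: x=[45.4600 28.0000 10.4800 8.0000 5.8800 0.3900 6.6400 2.1500] k=[43 30 8 6 5 2 5 0]
t=21: x=[42.6100 29.7300 8.6000 6.0300 4.9400 2.1800 4.7600 0.1500] k=[45 30 6 6 6 5 8 0]
t=22: x=[44.5500 29.7300 6.7200 6.0000 5.9700 5.1200 7.6700 0.2400] k=[48 28 10 7 8 3 8 3]
t=23: x=[47.4000 28.0600 10.4500 7.1200 7.8200 3.3000 7.7000 3.1500] k=[47 27 7 6 11 6 6 6]
t=24: x=[46.4000 27.0000 7.5700 6.1800 10.7000 6.1500 6.0000 6.0000] k=[46 29 11 3 8 4 3 6]
t=25: x=[45.4900 28.9700 11.3000 3.3900 7.7300 4.0900 3.1200 5.9100] k=[47 26 12 4 8 1 0 9]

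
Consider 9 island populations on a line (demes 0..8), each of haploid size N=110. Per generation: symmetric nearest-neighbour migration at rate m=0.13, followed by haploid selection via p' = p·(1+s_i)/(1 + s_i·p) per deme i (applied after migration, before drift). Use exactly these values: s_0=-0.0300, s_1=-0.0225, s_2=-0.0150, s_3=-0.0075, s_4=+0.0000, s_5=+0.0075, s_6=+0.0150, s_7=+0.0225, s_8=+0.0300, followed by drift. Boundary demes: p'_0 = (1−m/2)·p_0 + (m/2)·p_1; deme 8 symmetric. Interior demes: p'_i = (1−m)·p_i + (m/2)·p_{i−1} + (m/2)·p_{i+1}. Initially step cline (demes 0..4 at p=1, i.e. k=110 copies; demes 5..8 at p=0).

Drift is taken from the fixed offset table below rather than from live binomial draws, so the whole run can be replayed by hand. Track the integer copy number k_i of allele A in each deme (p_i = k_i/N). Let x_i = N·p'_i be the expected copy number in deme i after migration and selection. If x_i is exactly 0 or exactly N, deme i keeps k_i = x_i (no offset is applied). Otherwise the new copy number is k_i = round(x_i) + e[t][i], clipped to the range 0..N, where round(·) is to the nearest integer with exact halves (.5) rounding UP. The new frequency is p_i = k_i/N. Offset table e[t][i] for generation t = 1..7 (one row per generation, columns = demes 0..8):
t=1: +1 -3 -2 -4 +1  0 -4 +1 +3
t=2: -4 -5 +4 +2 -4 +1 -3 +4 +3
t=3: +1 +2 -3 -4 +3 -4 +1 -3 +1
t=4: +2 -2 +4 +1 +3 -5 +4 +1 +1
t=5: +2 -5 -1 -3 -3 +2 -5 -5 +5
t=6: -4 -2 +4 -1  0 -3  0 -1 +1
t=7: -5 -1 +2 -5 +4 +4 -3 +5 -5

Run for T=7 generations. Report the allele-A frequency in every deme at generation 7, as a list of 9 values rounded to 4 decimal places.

[0.9545, 0.9727, 1.0000, 0.8545, 0.7545, 0.2455, 0.0091, 0.0545, 0.0091]

t=0: k=[110 110 110 110 110 0 0 0 0]
t=1: x=[110.0000 110.0000 110.0000 110.0000 102.8500 7.2001 0.0000 0.0000 0.0000] k=[110 110 110 110 104 7 0 0 0]
t=2: x=[110.0000 110.0000 110.0000 109.6071 98.0850 12.9350 0.4618 0.0000 0.0000] k=[110 110 110 110 94 14 0 0 0]
t=3: x=[110.0000 110.0000 110.0000 108.9522 89.8400 18.4042 0.9235 0.0000 0.0000] k=[110 110 110 105 93 14 2 0 0]
t=4: x=[110.0000 110.0000 109.6701 104.5058 88.6450 18.4695 2.6888 0.1329 0.0000] k=[110 110 110 106 92 13 7 1 0]
t=5: x=[110.0000 110.0000 109.7361 105.3164 87.7750 17.8565 7.0982 1.3544 0.0669] k=[110 110 109 102 85 20 2 0 5]
t=6: x=[110.0000 109.9335 108.5891 101.2898 81.8800 23.1915 3.0843 0.4652 4.8091] k=[110 108 110 100 82 20 3 0 6]
t=7: x=[109.8660 108.2206 109.2082 99.4082 79.1400 23.0609 3.9665 0.5981 5.7695] k=[105 107 110 94 83 27 1 6 1]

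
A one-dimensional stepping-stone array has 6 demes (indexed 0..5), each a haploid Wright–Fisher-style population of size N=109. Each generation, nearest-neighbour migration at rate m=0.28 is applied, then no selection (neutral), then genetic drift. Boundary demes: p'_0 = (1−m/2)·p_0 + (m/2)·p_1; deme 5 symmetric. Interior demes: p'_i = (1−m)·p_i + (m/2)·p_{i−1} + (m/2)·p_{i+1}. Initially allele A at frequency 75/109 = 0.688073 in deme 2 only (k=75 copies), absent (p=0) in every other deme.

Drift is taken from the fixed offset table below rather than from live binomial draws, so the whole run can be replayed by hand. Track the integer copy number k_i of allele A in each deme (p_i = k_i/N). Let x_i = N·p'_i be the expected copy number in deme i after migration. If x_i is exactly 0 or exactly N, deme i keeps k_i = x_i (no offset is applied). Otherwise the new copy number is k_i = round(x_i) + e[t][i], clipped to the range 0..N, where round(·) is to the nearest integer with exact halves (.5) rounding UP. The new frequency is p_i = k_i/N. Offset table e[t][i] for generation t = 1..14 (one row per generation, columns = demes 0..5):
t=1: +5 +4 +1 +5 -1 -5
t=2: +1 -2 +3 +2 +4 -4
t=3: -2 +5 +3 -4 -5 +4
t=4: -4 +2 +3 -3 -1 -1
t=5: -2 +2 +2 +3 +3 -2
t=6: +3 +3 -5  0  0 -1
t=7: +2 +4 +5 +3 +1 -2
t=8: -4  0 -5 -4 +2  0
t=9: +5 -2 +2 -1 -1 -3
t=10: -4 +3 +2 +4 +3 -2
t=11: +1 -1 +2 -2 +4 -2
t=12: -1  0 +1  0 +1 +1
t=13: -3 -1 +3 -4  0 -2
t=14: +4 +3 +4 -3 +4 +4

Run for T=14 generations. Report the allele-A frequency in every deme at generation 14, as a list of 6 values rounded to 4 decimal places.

t=0: k=[0 0 75 0 0 0]
t=1: x=[0.0000 10.5000 54.0000 10.5000 0.0000 0.0000] k=[0 15 55 16 0 0]
t=2: x=[2.1000 18.5000 43.9400 19.2200 2.2400 0.0000] k=[3 17 47 21 6 0]
t=3: x=[4.9600 19.2400 39.1600 22.5400 7.2600 0.8400] k=[3 24 42 19 2 5]
t=4: x=[5.9400 23.5800 36.2600 19.8400 4.8000 4.5800] k=[2 26 39 17 4 4]
t=5: x=[5.3600 24.4600 34.1000 18.2600 5.8200 4.0000] k=[3 26 36 21 9 2]
t=6: x=[6.2200 24.1800 32.5000 21.4200 9.7000 2.9800] k=[9 27 28 21 10 2]
t=7: x=[11.5200 24.6200 26.8800 20.4400 10.4200 3.1200] k=[14 29 32 23 11 1]
t=8: x=[16.1000 27.3200 30.3200 22.5800 11.2800 2.4000] k=[12 27 25 19 13 2]
t=9: x=[14.1000 24.6200 24.4400 19.0000 12.3000 3.5400] k=[19 23 26 18 11 1]
t=10: x=[19.5600 22.8600 24.4600 18.1400 10.5800 2.4000] k=[16 26 26 22 14 0]
t=11: x=[17.4000 24.6000 25.4400 21.4400 13.1600 1.9600] k=[18 24 27 19 17 0]
t=12: x=[18.8400 23.5800 25.4600 19.8400 14.9000 2.3800] k=[18 24 26 20 16 3]
t=13: x=[18.8400 23.4400 24.8800 20.2800 14.7400 4.8200] k=[16 22 28 16 15 3]
t=14: x=[16.8400 22.0000 25.4800 17.5400 13.4600 4.6800] k=[21 25 29 15 17 9]

[0.1927, 0.2294, 0.2661, 0.1376, 0.1560, 0.0826]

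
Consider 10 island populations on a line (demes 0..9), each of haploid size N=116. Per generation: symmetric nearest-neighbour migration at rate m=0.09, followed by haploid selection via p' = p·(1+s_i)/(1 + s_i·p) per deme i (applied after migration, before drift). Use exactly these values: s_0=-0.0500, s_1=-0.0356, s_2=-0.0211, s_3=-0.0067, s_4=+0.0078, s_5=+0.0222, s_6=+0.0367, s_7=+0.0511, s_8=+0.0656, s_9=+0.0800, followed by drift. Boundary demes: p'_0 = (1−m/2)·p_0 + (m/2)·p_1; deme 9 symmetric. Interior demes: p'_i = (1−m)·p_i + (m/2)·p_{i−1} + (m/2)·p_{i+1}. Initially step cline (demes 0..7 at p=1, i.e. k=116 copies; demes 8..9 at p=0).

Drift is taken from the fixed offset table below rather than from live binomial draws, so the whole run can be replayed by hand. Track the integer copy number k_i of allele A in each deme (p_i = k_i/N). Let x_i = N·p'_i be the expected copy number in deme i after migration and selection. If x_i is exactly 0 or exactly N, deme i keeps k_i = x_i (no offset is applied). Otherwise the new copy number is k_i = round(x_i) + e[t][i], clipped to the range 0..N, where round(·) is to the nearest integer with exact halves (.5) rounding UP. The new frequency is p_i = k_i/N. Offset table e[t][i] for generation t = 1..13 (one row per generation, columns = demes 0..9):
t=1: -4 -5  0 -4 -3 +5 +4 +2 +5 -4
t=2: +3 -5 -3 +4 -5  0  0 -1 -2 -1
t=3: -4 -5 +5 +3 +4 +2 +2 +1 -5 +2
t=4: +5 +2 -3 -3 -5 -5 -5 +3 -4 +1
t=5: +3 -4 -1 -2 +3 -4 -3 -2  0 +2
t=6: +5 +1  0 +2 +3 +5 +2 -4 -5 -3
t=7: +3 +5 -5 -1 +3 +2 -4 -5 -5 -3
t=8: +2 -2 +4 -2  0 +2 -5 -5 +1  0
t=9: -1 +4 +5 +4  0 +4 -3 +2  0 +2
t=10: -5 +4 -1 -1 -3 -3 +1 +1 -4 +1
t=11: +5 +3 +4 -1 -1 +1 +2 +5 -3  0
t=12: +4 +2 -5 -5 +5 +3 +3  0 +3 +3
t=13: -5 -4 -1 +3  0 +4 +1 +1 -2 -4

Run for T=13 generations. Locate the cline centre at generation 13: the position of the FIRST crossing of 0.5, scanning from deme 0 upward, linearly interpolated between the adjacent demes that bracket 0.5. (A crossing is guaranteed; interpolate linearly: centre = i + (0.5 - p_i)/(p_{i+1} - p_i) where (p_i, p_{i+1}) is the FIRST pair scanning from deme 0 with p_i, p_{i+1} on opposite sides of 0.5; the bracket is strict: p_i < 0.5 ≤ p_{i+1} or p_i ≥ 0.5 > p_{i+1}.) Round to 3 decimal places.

t=0: k=[116 116 116 116 116 116 116 116 0 0]
t=1: x=[116.0000 116.0000 116.0000 116.0000 116.0000 116.0000 116.0000 111.0229 5.5461 0.0000] k=[116 116 116 116 116 116 116 113 11 0]
t=2: x=[116.0000 116.0000 116.0000 116.0000 116.0000 116.0000 115.8698 108.8852 15.9491 0.5344] k=[116 116 116 116 116 116 116 108 14 0]
t=3: x=[116.0000 116.0000 116.0000 116.0000 116.0000 116.0000 115.6527 104.6506 18.5697 0.6801] k=[116 116 116 116 116 116 116 106 14 3]
t=4: x=[116.0000 116.0000 116.0000 116.0000 116.0000 116.0000 115.5659 102.9004 18.6167 3.7655] k=[116 116 116 116 116 116 111 106 15 5]
t=5: x=[116.0000 116.0000 116.0000 116.0000 116.0000 115.7799 111.1696 102.7271 19.6608 5.8640] k=[116 116 116 116 116 112 108 101 20 8]
t=6: x=[116.0000 116.0000 116.0000 116.0000 115.8214 112.0839 108.1335 98.4261 24.3031 9.1692] k=[116 116 116 116 116 116 110 94 19 6]
t=7: x=[116.0000 116.0000 116.0000 116.0000 116.0000 115.7359 109.7661 92.2987 22.9368 7.0796] k=[116 116 116 116 116 116 106 87 18 4]
t=8: x=[116.0000 116.0000 116.0000 116.0000 116.0000 115.5597 105.9314 85.8747 21.5684 4.9845] k=[116 116 116 116 116 116 101 81 23 5]
t=9: x=[116.0000 116.0000 116.0000 116.0000 116.0000 115.3396 101.2454 80.5290 26.0614 6.2498] k=[116 116 116 116 116 116 98 83 26 8]
t=10: x=[116.0000 116.0000 116.0000 116.0000 116.0000 115.2075 98.6730 82.3136 29.1187 9.4573] k=[116 116 116 116 116 112 100 83 25 10]
t=11: x=[116.0000 116.0000 116.0000 116.0000 115.8214 111.7312 100.2715 82.3577 28.2713 11.4447] k=[116 116 116 116 115 113 102 87 25 11]
t=12: x=[116.0000 116.0000 116.0000 115.9547 114.9630 112.6668 102.2625 86.0066 28.5039 12.4605] k=[116 116 116 111 116 116 105 86 32 15]
t=13: x=[116.0000 116.0000 115.7702 111.4205 115.7767 115.5157 105.0040 85.5572 35.2032 16.8431] k=[116 116 115 114 116 116 106 87 33 13]

7.537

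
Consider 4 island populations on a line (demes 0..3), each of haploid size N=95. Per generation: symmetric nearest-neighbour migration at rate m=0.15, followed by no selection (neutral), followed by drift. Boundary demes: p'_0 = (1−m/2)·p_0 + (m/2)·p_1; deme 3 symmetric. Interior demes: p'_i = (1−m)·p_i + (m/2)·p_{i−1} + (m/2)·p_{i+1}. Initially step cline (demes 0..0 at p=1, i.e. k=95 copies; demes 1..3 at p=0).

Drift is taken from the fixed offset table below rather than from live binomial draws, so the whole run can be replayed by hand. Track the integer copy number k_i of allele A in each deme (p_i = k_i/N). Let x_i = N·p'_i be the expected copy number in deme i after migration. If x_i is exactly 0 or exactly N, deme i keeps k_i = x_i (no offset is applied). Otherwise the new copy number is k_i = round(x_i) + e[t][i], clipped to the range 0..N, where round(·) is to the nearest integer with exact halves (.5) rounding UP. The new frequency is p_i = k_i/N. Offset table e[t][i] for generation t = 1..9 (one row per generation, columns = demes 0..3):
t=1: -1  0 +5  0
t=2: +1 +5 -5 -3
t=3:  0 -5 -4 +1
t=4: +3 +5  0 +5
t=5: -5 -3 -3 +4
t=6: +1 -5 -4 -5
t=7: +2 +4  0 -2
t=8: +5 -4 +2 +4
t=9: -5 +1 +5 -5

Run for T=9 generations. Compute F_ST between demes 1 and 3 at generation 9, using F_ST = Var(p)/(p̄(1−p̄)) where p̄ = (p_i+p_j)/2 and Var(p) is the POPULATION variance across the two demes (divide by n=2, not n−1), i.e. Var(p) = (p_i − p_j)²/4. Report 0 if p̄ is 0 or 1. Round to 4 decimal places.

0.1585

t=0: k=[95 0 0 0]
t=1: x=[87.8750 7.1250 0.0000 0.0000] k=[87 7 0 0]
t=2: x=[81.0000 12.4750 0.5250 0.0000] k=[82 17 0 0]
t=3: x=[77.1250 20.6000 1.2750 0.0000] k=[77 16 0 0]
t=4: x=[72.4250 19.3750 1.2000 0.0000] k=[75 24 1 0]
t=5: x=[71.1750 26.1000 2.6500 0.0750] k=[66 23 0 4]
t=6: x=[62.7750 24.5000 2.0250 3.7000] k=[64 20 0 0]
t=7: x=[60.7000 21.8000 1.5000 0.0000] k=[63 26 2 0]
t=8: x=[60.2250 26.9750 3.6500 0.1500] k=[65 23 6 4]
t=9: x=[61.8500 24.8750 7.1250 4.1500] k=[57 26 12 0]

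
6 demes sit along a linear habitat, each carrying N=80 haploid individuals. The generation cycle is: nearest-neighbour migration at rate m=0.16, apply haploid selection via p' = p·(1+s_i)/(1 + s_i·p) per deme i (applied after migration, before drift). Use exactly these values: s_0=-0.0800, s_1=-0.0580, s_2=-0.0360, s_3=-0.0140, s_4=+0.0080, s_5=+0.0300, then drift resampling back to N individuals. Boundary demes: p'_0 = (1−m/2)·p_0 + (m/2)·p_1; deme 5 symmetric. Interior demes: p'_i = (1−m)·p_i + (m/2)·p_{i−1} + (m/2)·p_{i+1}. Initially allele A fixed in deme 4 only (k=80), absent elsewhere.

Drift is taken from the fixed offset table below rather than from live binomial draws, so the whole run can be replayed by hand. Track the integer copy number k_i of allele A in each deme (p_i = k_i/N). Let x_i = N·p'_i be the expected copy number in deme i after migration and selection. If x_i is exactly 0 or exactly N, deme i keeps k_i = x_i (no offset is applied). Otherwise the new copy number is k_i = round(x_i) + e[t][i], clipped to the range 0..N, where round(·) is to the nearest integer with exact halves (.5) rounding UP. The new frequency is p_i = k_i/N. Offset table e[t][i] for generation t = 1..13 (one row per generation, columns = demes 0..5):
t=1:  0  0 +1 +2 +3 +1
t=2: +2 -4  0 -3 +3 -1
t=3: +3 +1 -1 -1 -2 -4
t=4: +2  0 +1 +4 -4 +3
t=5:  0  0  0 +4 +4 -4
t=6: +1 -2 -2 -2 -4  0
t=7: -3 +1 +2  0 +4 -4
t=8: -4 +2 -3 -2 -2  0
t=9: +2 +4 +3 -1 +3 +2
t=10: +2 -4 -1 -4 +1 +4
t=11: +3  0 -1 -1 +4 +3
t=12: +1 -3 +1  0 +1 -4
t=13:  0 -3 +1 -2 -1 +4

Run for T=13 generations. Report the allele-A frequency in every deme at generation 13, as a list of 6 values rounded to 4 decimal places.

[0.0750, 0.0000, 0.1000, 0.1625, 0.3750, 0.4250]

t=0: k=[0 0 0 0 80 0]
t=1: x=[0.0000 0.0000 0.0000 6.3175 67.2854 6.5762] k=[0 0 0 8 70 8]
t=2: x=[0.0000 0.0000 0.6171 12.1738 60.1990 13.2842] k=[0 0 1 9 63 12]
t=3: x=[0.0000 0.0754 1.5049 12.5303 54.7379 16.4631] k=[0 1 1 12 53 12]
t=4: x=[0.0736 0.8672 1.8139 14.2343 46.5951 15.6487] k=[2 1 3 18 43 19]
t=5: x=[1.7698 1.1691 3.9017 18.5980 39.2393 21.3799] k=[2 1 4 23 43 17]
t=6: x=[1.7698 1.2446 5.1020 22.8492 39.4793 19.5128] k=[3 0 3 21 35 20]
t=7: x=[2.5462 0.4523 4.0565 20.4645 32.8341 21.6638] k=[0 1 6 20 37 18]
t=8: x=[0.0736 1.2446 6.4977 20.0276 34.2760 19.9595] k=[0 3 3 18 32 20]
t=9: x=[0.2209 2.6051 4.0565 17.7247 30.0694 21.4204] k=[2 7 7 17 33 23]
t=10: x=[2.2133 6.2471 7.5457 17.2882 31.0713 24.2971] k=[4 2 7 13 32 28]
t=11: x=[3.5464 2.4160 6.8469 13.8775 30.3099 28.8631] k=[7 2 6 13 34 32]
t=12: x=[6.1123 2.5673 6.0323 13.9568 32.3134 32.7301] k=[7 0 7 14 33 29]
t=13: x=[5.9632 1.0559 6.7693 14.7893 31.3117 29.8712] k=[6 0 8 13 30 34]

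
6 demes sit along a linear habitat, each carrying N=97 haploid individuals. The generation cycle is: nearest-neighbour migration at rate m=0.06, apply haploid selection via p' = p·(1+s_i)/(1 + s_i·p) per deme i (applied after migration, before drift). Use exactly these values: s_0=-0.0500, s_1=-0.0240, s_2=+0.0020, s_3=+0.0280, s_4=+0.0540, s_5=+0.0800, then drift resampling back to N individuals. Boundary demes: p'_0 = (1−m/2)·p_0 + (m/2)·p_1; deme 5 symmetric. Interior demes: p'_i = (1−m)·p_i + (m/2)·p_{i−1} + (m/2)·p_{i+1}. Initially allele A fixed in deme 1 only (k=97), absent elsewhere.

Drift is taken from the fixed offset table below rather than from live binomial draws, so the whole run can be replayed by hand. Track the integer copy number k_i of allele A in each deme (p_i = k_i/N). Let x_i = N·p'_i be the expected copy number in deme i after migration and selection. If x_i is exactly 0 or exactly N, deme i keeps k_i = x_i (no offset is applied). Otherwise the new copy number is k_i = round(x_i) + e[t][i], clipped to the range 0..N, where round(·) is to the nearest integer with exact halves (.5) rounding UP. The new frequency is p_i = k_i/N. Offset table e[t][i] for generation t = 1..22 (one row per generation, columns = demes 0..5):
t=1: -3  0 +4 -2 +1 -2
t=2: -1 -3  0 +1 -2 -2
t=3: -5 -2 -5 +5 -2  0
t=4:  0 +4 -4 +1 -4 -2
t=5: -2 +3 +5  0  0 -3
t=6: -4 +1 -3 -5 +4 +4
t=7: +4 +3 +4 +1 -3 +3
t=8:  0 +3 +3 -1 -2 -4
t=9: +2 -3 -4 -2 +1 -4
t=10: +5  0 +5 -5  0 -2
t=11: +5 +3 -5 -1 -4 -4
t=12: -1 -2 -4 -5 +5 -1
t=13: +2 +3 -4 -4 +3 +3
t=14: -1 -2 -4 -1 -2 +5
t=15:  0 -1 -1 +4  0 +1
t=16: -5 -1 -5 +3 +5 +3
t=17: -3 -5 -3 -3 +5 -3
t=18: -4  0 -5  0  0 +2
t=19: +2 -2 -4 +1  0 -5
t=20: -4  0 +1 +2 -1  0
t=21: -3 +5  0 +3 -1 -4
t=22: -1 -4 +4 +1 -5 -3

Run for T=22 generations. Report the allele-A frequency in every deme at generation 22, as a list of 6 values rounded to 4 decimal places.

t=0: k=[0 97 0 0 0 0]
t=1: x=[2.7687 91.0457 2.9156 0.0000 0.0000 0.0000] k=[0 91 7 0 0 0]
t=2: x=[2.5972 85.5061 9.3268 0.2159 0.0000 0.0000] k=[2 83 9 1 0 0]
t=3: x=[4.2181 77.9813 10.9995 1.2434 0.0316 0.0000] k=[0 76 6 6 0 0]
t=4: x=[2.1685 71.1621 8.1148 5.9729 0.1897 0.0000] k=[2 75 4 7 0 0]
t=5: x=[3.9891 70.2115 6.2316 6.8743 0.2213 0.0000] k=[2 73 11 7 0 0]
t=6: x=[3.9319 68.5238 12.7621 7.0893 0.2213 0.0000] k=[0 70 10 2 4 0]
t=7: x=[1.9972 65.5862 11.5804 2.3628 4.0177 0.1296] k=[6 69 16 3 1 3]
t=8: x=[7.5261 65.0013 17.2283 3.4200 1.1797 3.1675] k=[8 68 20 2 0 0]
t=9: x=[9.3573 64.2350 20.9328 2.5476 0.0632 0.0000] k=[11 61 17 1 1 0]
t=10: x=[11.9520 57.6130 17.8691 1.5208 1.0218 0.0324] k=[17 58 23 0 1 0]
t=11: x=[17.4828 55.1429 23.3955 0.7400 0.9902 0.0324] k=[22 58 18 0 0 0]
t=12: x=[22.1900 55.1429 18.6901 0.5550 0.0000 0.0000] k=[21 53 15 0 0 0]
t=13: x=[21.1009 50.3120 15.7163 0.4625 0.0000 0.0000] k=[23 53 12 0 0 0]
t=14: x=[22.9882 50.2820 12.8923 0.3700 0.0000 0.0000] k=[22 48 9 0 0 0]
t=15: x=[21.8981 45.4628 9.9178 0.2775 0.0000 0.0000] k=[22 44 9 4 0 0]
t=16: x=[21.7814 41.7115 9.9178 4.1380 0.1265 0.0000] k=[17 41 5 7 5 0]
t=17: x=[16.9892 38.6339 6.1515 7.0586 5.1610 0.1620] k=[14 34 3 4 10 0]
t=18: x=[13.9752 31.9474 3.9676 4.2611 9.9812 0.3239] k=[10 32 0 4 10 2]
t=19: x=[10.1830 29.8754 1.0821 4.1688 10.0438 2.4147] k=[12 28 0 5 10 0]
t=20: x=[11.9328 26.2127 0.9920 5.1326 10.0125 0.3239] k=[8 26 2 7 9 0]
t=21: x=[8.1489 24.2950 2.8756 7.0893 9.0943 0.2915] k=[5 29 3 10 8 0]
t=22: x=[5.4501 27.0239 3.9977 9.9744 8.2066 0.2591] k=[4 23 8 11 3 0]

[0.0412, 0.2371, 0.0825, 0.1134, 0.0309, 0.0000]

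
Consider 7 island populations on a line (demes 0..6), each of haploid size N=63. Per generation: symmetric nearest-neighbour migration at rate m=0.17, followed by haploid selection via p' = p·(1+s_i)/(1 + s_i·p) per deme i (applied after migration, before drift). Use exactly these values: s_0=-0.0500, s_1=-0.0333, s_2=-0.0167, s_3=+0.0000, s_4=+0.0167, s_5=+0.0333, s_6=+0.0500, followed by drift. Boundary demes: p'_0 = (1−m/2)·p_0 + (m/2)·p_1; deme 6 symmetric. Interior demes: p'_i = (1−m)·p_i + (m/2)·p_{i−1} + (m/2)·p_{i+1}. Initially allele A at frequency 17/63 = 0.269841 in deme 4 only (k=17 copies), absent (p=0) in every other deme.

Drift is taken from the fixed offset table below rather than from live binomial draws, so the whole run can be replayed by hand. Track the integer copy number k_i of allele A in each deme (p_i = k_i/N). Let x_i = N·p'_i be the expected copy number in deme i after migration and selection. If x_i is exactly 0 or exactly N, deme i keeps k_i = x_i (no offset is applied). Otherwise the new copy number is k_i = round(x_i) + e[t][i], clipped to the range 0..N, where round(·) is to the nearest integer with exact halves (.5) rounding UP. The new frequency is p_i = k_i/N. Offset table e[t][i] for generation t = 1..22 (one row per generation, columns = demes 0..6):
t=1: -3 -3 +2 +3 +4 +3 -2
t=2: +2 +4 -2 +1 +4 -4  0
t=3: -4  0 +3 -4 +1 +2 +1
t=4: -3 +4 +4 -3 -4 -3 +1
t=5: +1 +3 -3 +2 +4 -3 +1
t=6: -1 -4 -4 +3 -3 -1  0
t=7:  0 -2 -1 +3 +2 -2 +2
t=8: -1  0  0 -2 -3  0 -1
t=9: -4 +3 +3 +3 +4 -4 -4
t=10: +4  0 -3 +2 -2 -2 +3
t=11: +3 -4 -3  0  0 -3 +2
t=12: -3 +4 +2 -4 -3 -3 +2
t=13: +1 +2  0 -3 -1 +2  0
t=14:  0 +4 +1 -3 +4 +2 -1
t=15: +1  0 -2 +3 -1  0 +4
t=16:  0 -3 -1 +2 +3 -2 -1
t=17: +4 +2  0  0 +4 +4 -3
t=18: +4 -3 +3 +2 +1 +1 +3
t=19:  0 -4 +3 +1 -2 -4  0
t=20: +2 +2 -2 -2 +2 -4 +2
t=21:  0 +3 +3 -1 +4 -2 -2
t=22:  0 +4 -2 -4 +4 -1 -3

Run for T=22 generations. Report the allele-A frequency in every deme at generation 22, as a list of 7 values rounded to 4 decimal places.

t=0: k=[0 0 0 0 17 0 0]
t=1: x=[0.0000 0.0000 0.0000 1.4450 14.2922 1.4920 0.0000] k=[0 0 0 4 18 4 0]
t=2: x=[0.0000 0.0000 0.3344 4.8500 15.8154 4.9987 0.3569] k=[0 0 0 6 20 1 0]
t=3: x=[0.0000 0.0000 0.5016 6.6800 17.4028 2.6108 0.0892] k=[0 0 4 3 18 5 1]
t=4: x=[0.0000 0.3287 3.5186 4.3600 15.8154 5.9389 1.4055] k=[0 4 8 1 12 3 2]
t=5: x=[0.3231 3.8750 6.9600 2.5300 10.4435 3.7952 2.1856] k=[1 7 4 5 14 1 3]
t=6: x=[1.4362 6.0473 4.2724 5.6800 12.2930 2.3479 2.9648] k=[0 2 0 9 9 1 3]
t=7: x=[0.1615 1.6061 0.9196 8.2350 8.4403 1.9097 2.9648] k=[0 0 0 11 10 0 5]
t=8: x=[0.0000 0.0000 0.9196 9.9800 9.3663 1.3166 4.7864] k=[0 0 1 8 6 1 4]
t=9: x=[0.0000 0.0822 1.4854 7.2350 5.8321 1.7344 3.9206] k=[0 3 4 10 10 0 0]
t=10: x=[0.2423 2.7399 4.3562 9.4900 9.2803 0.8779 0.0000] k=[4 3 1 11 7 0 0]
t=11: x=[3.7308 2.8223 1.9873 9.8100 6.8454 0.6146 0.0000] k=[7 0 0 10 7 0 0]
t=12: x=[6.1158 0.5754 0.8360 8.8950 6.7593 0.6146 0.0000] k=[3 5 3 5 4 0 0]
t=13: x=[3.0191 4.5159 3.2871 4.7450 3.8038 0.3513 0.0000] k=[4 7 3 2 3 2 0]
t=14: x=[4.0559 6.2127 3.2034 2.1700 2.8751 1.9768 0.1785] k=[4 10 4 0 7 4 0]
t=15: x=[4.2999 8.7224 4.1049 0.9350 6.2425 4.0370 0.3569] k=[5 9 2 4 5 4 4]
t=16: x=[5.0946 7.8298 2.7208 3.9150 4.9044 4.2119 4.1867] k=[5 5 2 6 8 2 3]
t=17: x=[4.7689 4.5985 2.5534 5.8300 7.4278 2.6777 3.0537] k=[9 7 3 6 11 7 0]
t=18: x=[8.4477 6.6265 3.5383 6.1700 10.3778 6.9448 0.6245] k=[12 4 7 8 11 8 4]
t=19: x=[10.8515 4.7831 6.7281 8.1700 10.6356 8.1445 4.5414] k=[11 1 10 9 9 4 5]
t=20: x=[9.7208 2.5314 9.0191 9.0850 8.6984 4.6491 5.1407] k=[12 5 7 7 11 1 7]
t=21: x=[10.9337 5.5901 6.7281 7.3400 9.9480 2.4355 6.7796] k=[11 9 10 6 14 0 5]
t=22: x=[10.3777 8.9908 9.4391 7.0200 12.2930 1.6674 4.7864] k=[10 13 7 3 16 1 2]

[0.1587, 0.2063, 0.1111, 0.0476, 0.2540, 0.0159, 0.0317]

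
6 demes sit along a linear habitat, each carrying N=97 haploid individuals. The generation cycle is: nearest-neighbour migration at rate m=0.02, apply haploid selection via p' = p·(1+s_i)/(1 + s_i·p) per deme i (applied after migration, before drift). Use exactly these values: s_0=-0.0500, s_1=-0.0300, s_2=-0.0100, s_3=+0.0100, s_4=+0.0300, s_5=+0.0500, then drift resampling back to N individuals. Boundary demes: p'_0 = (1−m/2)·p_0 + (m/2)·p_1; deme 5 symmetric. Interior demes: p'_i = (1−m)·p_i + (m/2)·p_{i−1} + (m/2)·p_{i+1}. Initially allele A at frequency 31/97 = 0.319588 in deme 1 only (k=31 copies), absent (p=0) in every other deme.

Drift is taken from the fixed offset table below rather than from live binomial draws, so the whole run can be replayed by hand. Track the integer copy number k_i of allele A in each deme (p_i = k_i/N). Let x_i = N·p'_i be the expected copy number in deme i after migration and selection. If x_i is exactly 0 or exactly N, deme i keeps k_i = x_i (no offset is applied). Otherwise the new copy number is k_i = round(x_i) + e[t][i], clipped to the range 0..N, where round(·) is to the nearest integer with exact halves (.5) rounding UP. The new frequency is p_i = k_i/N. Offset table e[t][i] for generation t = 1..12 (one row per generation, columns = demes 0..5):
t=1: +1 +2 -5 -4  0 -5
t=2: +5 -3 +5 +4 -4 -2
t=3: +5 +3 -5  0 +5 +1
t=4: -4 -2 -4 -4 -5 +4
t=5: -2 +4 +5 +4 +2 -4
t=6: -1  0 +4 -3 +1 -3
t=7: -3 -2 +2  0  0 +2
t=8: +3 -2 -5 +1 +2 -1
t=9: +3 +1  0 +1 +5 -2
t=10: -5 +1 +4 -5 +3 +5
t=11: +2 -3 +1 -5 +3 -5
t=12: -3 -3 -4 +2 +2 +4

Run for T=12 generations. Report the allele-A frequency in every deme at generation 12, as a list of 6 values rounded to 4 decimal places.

t=0: k=[0 31 0 0 0 0]
t=1: x=[0.2945 29.7481 0.3069 0.0000 0.0000 0.0000] k=[1 32 0 0 0 0]
t=2: x=[1.2453 30.7270 0.3168 0.0000 0.0000 0.0000] k=[6 28 5 0 0 0]
t=3: x=[5.9280 26.9532 5.1309 0.0505 0.0000 0.0000] k=[11 30 0 0 0 0]
t=4: x=[10.6922 28.8884 0.2970 0.0000 0.0000 0.0000] k=[7 27 0 0 0 0]
t=5: x=[6.8655 25.9470 0.2673 0.0000 0.0000 0.0000] k=[5 30 5 0 0 0]
t=6: x=[5.0010 28.8785 5.1508 0.0505 0.0000 0.0000] k=[4 29 9 0 0 0]
t=7: x=[4.0464 27.9402 9.0274 0.0909 0.0000 0.0000] k=[1 26 11 0 0 0]
t=8: x=[1.1883 25.0302 10.9421 0.1111 0.0000 0.0000] k=[4 23 6 1 0 0]
t=9: x=[3.9891 22.1157 6.0626 1.0503 0.0103 0.0000] k=[7 23 6 2 5 0]
t=10: x=[6.8272 22.1452 6.0725 2.0903 5.0599 0.0525] k=[2 23 10 0 8 5]
t=11: x=[2.1019 22.1353 9.9400 0.1818 8.1069 5.2678] k=[4 19 11 0 11 0]
t=12: x=[3.9510 18.3132 10.8726 0.2222 11.0665 0.1155] k=[1 15 7 2 13 4]

[0.0103, 0.1546, 0.0722, 0.0206, 0.1340, 0.0412]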